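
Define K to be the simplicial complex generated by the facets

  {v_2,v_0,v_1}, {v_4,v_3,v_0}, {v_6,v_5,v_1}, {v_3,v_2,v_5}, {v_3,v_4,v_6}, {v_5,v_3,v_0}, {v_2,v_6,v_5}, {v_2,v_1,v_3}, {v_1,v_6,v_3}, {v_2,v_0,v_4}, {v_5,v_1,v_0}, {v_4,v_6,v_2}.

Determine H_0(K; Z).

Take the total order v_0 < v_1 < v_2 < v_3 < v_4 < v_5 < v_6 on the vertex set. Then K (dimension 2) consists of the simplices:

  0-simplices (7): [v_0], [v_1], [v_2], [v_3], [v_4], [v_5], [v_6]
  1-simplices (18): (18 of them)
  2-simplices (12): (12 of them)

Hence C_0 ≅ Z^7, C_1 ≅ Z^18, C_2 ≅ Z^12.

The boundary map ∂_1: C_1 → C_0 maps an edge to its endpoints' difference, ∂[p,q] = q − p.
The resulting 7×18 matrix has rank 6, and its Smith normal form has invariant factors (1,1,1,1,1,1).

The boundary map ∂_2: C_2 → C_1 acts by ∂[p,q,r] = [q,r] − [p,r] + [p,q]. For instance
  ∂[v_0,v_3,v_4] = [v_3,v_4] − [v_0,v_4] + [v_0,v_3],
  ∂[v_1,v_3,v_6] = [v_3,v_6] − [v_1,v_6] + [v_1,v_3].
As a 18×12 matrix over Z this has rank 12, with invariant factors (1,1,1,1,1,1,1,1,1,1,1,2).

Computing H_k = (kernel of ∂_k) / (image of ∂_{k+1}):

  H_0: rank C_0 − rank ∂_1 = 7 − 6 = 1, and the invariant factors of ∂_1 are all 1, so H_0 = Z.

H_0 ≅ Z.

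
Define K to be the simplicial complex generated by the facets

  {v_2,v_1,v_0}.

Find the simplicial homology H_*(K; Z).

Order the vertices as v_0 < v_1 < v_2. Listing each simplex with vertices in this order, K has dimension 2 with simplices:

  0-simplices (3): [v_0], [v_1], [v_2]
  1-simplices (3): [v_0,v_1], [v_0,v_2], [v_1,v_2]
  2-simplices (1): [v_0,v_1,v_2]

Hence C_0 ≅ Z^3, C_1 ≅ Z^3, C_2 ≅ Z^1.

∂_1: C_1 → C_0 maps an edge to its endpoints' difference, ∂[p,q] = q − p. For instance
  ∂[v_0,v_1] = [v_1] − [v_0].
This gives a 3×3 integer matrix of rank 2; reducing to Smith normal form yields diagonal entries (1,1).

The boundary map ∂_2: C_2 → C_1 maps a triangle to the signed sum of its edges. For instance
  ∂[v_0,v_1,v_2] = [v_1,v_2] − [v_0,v_2] + [v_0,v_1].
This gives a 3×1 integer matrix of rank 1; reducing to Smith normal form yields diagonal entries (1).

Reading off H_k = ker ∂_k / im ∂_{k+1}:

  H_0: rank C_0 − rank ∂_1 = 3 − 2 = 1, and the invariant factors of ∂_1 are all 1, so H_0 = Z.
  H_1: rank ker ∂_1 − rank ∂_2 = (3 − 2) − 1 = 0, and the invariant factors of ∂_2 are all 1, so H_1 = 0.
  H_2: rank ker ∂_2 − rank ∂_3 = (1 − 1) − 0 = 0, and there is no ∂_3, so H_2 = 0.

H_0 ≅ Z,  H_1 = 0,  H_2 = 0.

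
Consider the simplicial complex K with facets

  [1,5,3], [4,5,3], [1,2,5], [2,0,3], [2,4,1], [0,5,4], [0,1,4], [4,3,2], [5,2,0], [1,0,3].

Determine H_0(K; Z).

H_0 ≅ Z.

K has 6 vertices, 15 edges, 10 triangles.
rank ∂_0 = 0, rank ∂_1 = 5 ⇒ b_0 = 6 − 0 − 5 = 1; all invariant factors of ∂_1 are 1 so no torsion. So H_0 ≅ Z.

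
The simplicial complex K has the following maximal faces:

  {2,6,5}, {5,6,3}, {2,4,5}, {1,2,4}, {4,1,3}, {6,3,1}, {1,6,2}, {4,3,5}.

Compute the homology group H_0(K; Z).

Fix the vertex order 1 < 2 < 3 < 4 < 5 < 6 and write every simplex with vertices in increasing order. Then dim K = 2 and the simplices of K are:

  0-simplices (6): [1], [2], [3], [4], [5], [6]
  1-simplices (12): [1,2], [1,3], [1,4], [1,6], [2,4], [2,5], [2,6], [3,4], [3,5], [3,6], [4,5], [5,6]
  2-simplices (8): [1,2,4], [1,2,6], [1,3,4], [1,3,6], [2,4,5], [2,5,6], [3,4,5], [3,5,6]

giving chain groups C_0 ≅ Z^6, C_1 ≅ Z^12, C_2 ≅ Z^8.

The boundary map ∂_1: C_1 → C_0 is given by ∂[p,q] = [q] − [p]. For instance
  ∂[2,5] = [5] − [2].
This gives a 6×12 integer matrix of rank 5; reducing to Smith normal form yields diagonal entries (1,1,1,1,1).

The boundary map ∂_2: C_2 → C_1 acts by ∂[p,q,r] = [q,r] − [p,r] + [p,q]. For instance
  ∂[1,3,6] = [3,6] − [1,6] + [1,3],
  ∂[1,3,4] = [3,4] − [1,4] + [1,3].
The 12×8 boundary matrix has rank 7 and Smith normal form diag(1,1,1,1,1,1,1).

From H_k ≅ ker(∂_k) / im(∂_{k+1}) we obtain:

  H_0: rank C_0 − rank ∂_1 = 6 − 5 = 1, and the invariant factors of ∂_1 are all 1, so H_0 ≅ Z.

H_0 ≅ Z.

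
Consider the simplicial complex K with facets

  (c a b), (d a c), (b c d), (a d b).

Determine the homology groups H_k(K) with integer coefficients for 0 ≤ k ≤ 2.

We work with the vertex ordering a < b < c < d. The simplices of K, each written with vertices in increasing order, are:

  0-simplices (4): a, b, c, d
  1-simplices (6): ab, ac, ad, bc, bd, cd
  2-simplices (4): abc, abd, acd, bcd

giving chain groups C_0 ≅ Z^4, C_1 ≅ Z^6, C_2 ≅ Z^4.

Boundary ∂_1: C_1 → C_0 sends each edge [p,q] (with p < q) to q − p.
The resulting 4×6 matrix has rank 3, and its Smith normal form has invariant factors (1,1,1).

Boundary ∂_2: C_2 → C_1 acts by ∂[p,q,r] = [q,r] − [p,r] + [p,q]. For instance
  ∂abd = bd − ad + ab,
  ∂abc = bc − ac + ab.
This gives a 6×4 integer matrix of rank 3; reducing to Smith normal form yields diagonal entries (1,1,1).

Now H_k = ker ∂_k / im ∂_{k+1}, so:

  H_0: rank C_0 − rank ∂_1 = 4 − 3 = 1, and the invariant factors of ∂_1 are all 1, so H_0 ≅ Z.
  H_1: rank ker ∂_1 − rank ∂_2 = (6 − 3) − 3 = 0, and the invariant factors of ∂_2 are all 1, so H_1 ≅ 0.
  H_2: rank ker ∂_2 − rank ∂_3 = (4 − 3) − 0 = 1, and there is no ∂_3, so H_2 ≅ Z.

As a check, the Euler characteristic is 4 − 6 + 4 = 2, which agrees with 1 − 0 + 1 = 2.
(K is a triangulation of the 2-sphere S^2.)

H_0 = Z,  H_1 = 0,  H_2 = Z.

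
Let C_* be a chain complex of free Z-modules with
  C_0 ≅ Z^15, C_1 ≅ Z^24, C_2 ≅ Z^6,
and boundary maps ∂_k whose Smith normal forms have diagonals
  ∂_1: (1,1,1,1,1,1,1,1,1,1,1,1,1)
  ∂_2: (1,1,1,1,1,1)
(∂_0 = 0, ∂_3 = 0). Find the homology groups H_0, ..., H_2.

H_0 = Z^2,  H_1 = Z^5,  H_2 = 0.

H_0: b_0 = 15 − 0 − 13 = 2; torsion from ∂_1 factors > 1: none. So H_0 = Z^2.
H_1: b_1 = 24 − 13 − 6 = 5; torsion from ∂_2 factors > 1: none. So H_1 = Z^5.
H_2: b_2 = 6 − 6 − 0 = 0; torsion from ∂_3 factors > 1: none. So H_2 = 0.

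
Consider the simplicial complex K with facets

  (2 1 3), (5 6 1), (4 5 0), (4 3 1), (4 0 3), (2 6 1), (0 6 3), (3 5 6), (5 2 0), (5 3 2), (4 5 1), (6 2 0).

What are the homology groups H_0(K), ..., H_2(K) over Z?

H_0 = Z,  H_1 = Z_2,  H_2 = 0.

K has 7 vertices, 18 edges, 12 triangles.
rank ∂_0 = 0, rank ∂_1 = 6 ⇒ b_0 = 7 − 0 − 6 = 1; all invariant factors of ∂_1 are 1 so no torsion. So H_0 = Z.
rank ∂_1 = 6, rank ∂_2 = 12 ⇒ b_1 = 18 − 6 − 12 = 0; ∂_2 has invariant factor(s) [2] giving torsion. So H_1 = Z_2.
rank ∂_2 = 12, rank ∂_3 = 0 ⇒ b_2 = 12 − 12 − 0 = 0. So H_2 = 0.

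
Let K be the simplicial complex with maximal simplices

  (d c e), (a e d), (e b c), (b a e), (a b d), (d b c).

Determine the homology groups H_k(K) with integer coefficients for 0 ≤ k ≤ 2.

Take the total order a < b < c < d < e on the vertex set. Then K (dimension 2) consists of the simplices:

  0-simplices (5): a, b, c, d, e
  1-simplices (9): ab, ad, ae, bc, bd, be, cd, ce, de
  2-simplices (6): abd, abe, ade, bcd, bce, cde

Hence C_0 ≅ Z^5, C_1 ≅ Z^9, C_2 ≅ Z^6.

∂_1: C_1 → C_0 sends each edge [p,q] (with p < q) to q − p.
This gives a 5×9 integer matrix of rank 4; reducing to Smith normal form yields diagonal entries (1,1,1,1).

The boundary map ∂_2: C_2 → C_1 acts by ∂[p,q,r] = [q,r] − [p,r] + [p,q]. For instance
  ∂abe = be − ae + ab,
  ∂ade = de − ae + ad.
The 9×6 boundary matrix has rank 5 and Smith normal form diag(1,1,1,1,1).

From H_k ≅ ker(∂_k) / im(∂_{k+1}) we obtain:

  H_0: rank C_0 − rank ∂_1 = 5 − 4 = 1, and the invariant factors of ∂_1 are all 1, so H_0 ≅ Z.
  H_1: rank ker ∂_1 − rank ∂_2 = (9 − 4) − 5 = 0, and the invariant factors of ∂_2 are all 1, so H_1 ≅ 0.
  H_2: rank ker ∂_2 − rank ∂_3 = (6 − 5) − 0 = 1, and there is no ∂_3, so H_2 ≅ Z.

H_0 = Z,  H_1 = 0,  H_2 = Z.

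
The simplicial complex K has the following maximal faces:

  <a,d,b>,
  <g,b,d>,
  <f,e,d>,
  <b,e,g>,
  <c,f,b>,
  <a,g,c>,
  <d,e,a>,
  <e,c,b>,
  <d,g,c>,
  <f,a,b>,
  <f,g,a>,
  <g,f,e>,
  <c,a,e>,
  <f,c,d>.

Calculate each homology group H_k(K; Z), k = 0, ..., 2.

Take the total order a < b < c < d < e < f < g on the vertex set. Then K (dimension 2) consists of the simplices:

  0-simplices (7): a, b, c, d, e, f, g
  1-simplices (21): ab, ac, ad, ae, af, ag, bc, bd, be, bf, bg, cd, ce, cf, cg, de, df, dg, ef, eg, fg
  2-simplices (14): abd, abf, ace, acg, ade, afg, bce, bcf, bdg, beg, cdf, cdg, def, efg

Hence C_0 ≅ Z^7, C_1 ≅ Z^21, C_2 ≅ Z^14.

Boundary ∂_1: C_1 → C_0 maps an edge to its endpoints' difference, ∂[p,q] = q − p.
The resulting 7×21 matrix has rank 6, and its Smith normal form has invariant factors (1,1,1,1,1,1).

Boundary ∂_2: C_2 → C_1 maps a triangle to the signed sum of its edges. For instance
  ∂bce = ce − be + bc,
  ∂afg = fg − ag + af.
This gives a 21×14 integer matrix of rank 13; reducing to Smith normal form yields diagonal entries (1,1,1,1,1,1,1,1,1,1,1,1,1).

Computing H_k = (kernel of ∂_k) / (image of ∂_{k+1}):

  H_0: rank C_0 − rank ∂_1 = 7 − 6 = 1, and the invariant factors of ∂_1 are all 1, so H_0 ≅ Z.
  H_1: rank ker ∂_1 − rank ∂_2 = (21 − 6) − 13 = 2, and the invariant factors of ∂_2 are all 1, so H_1 ≅ Z^2.
  H_2: rank ker ∂_2 − rank ∂_3 = (14 − 13) − 0 = 1, and there is no ∂_3, so H_2 ≅ Z.

As a check, the Euler characteristic is 7 − 21 + 14 = 0, which agrees with 1 − 2 + 1 = 0.

H_0 = Z,  H_1 = Z^2,  H_2 = Z.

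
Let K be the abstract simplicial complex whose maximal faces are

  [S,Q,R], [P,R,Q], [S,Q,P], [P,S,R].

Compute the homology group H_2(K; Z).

H_2 ≅ Z.

Order the vertices as P < Q < R < S. Listing each simplex with vertices in this order, K has dimension 2 with simplices:

  0-simplices (4): P, Q, R, S
  1-simplices (6): PQ, PR, PS, QR, QS, RS
  2-simplices (4): PQR, PQS, PRS, QRS

giving chain groups C_0 ≅ Z^4, C_1 ≅ Z^6, C_2 ≅ Z^4.

∂_1: C_1 → C_0 sends each edge [p,q] (with p < q) to q − p.
As a 4×6 matrix over Z this has rank 3, with invariant factors (1,1,1).

Boundary ∂_2: C_2 → C_1 maps a triangle to the signed sum of its edges. For instance
  ∂PQS = QS − PS + PQ,
  ∂PQR = QR − PR + PQ.
This gives a 6×4 integer matrix of rank 3; reducing to Smith normal form yields diagonal entries (1,1,1).

Computing H_k = (kernel of ∂_k) / (image of ∂_{k+1}):

  H_2: rank ker ∂_2 − rank ∂_3 = (4 − 3) − 0 = 1, and there is no ∂_3, so H_2 = Z.

(K is a triangulation of the 2-sphere S^2.)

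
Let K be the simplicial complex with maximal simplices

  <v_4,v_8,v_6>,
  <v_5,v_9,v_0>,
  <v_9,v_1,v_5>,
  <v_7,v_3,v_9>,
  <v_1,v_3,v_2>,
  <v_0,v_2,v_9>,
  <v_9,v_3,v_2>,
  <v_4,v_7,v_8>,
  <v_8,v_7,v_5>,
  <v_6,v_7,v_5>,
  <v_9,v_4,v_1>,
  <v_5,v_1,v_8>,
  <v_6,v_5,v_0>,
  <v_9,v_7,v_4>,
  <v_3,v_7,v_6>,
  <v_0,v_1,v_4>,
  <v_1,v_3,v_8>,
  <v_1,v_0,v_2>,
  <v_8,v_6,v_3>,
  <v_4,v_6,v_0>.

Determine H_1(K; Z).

H_1 = Z ⊕ Z/2.

Take the total order v_0 < v_1 < v_2 < v_3 < v_4 < v_5 < v_6 < v_7 < v_8 < v_9 on the vertex set. Then K (dimension 2) consists of the simplices:

  0-simplices (10): [v_0], [v_1], [v_2], [v_3], [v_4], [v_5], [v_6], [v_7], [v_8], [v_9]
  1-simplices (30): (30 of them)
  2-simplices (20): (20 of them)

so the chain groups are C_0 ≅ Z^10, C_1 ≅ Z^30, C_2 ≅ Z^20.

Boundary ∂_1: C_1 → C_0 maps an edge to its endpoints' difference, ∂[p,q] = q − p.
The 10×30 boundary matrix has rank 9 and Smith normal form diag(1,1,1,1,1,1,1,1,1).

∂_2: C_2 → C_1 acts by ∂[p,q,r] = [q,r] − [p,r] + [p,q]. For instance
  ∂[v_0,v_4,v_6] = [v_4,v_6] − [v_0,v_6] + [v_0,v_4],
  ∂[v_0,v_1,v_4] = [v_1,v_4] − [v_0,v_4] + [v_0,v_1].
The 30×20 boundary matrix has rank 20 and Smith normal form diag(1,1,1,1,1,1,1,1,1,1,1,1,1,1,1,1,1,1,1,2).

From H_k ≅ ker(∂_k) / im(∂_{k+1}) we obtain:

  H_1: rank ker ∂_1 − rank ∂_2 = (30 − 9) − 20 = 1, and ∂_2 has invariant factor 2 > 1, so H_1 = Z ⊕ Z/2.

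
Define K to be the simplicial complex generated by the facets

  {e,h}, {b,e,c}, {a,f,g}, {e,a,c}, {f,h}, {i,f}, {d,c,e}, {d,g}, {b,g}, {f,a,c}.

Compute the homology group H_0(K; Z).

H_0 ≅ Z.

Order the vertices as a < b < c < d < e < f < g < h < i. Listing each simplex with vertices in this order, K has dimension 2 with simplices:

  0-simplices (9): a, b, c, d, e, f, g, h, i
  1-simplices (16): ac, ae, af, ag, bc, be, bg, cd, ce, cf, de, dg, eh, fg, fh, fi
  2-simplices (5): ace, acf, afg, bce, cde

Hence C_0 ≅ Z^9, C_1 ≅ Z^16, C_2 ≅ Z^5.

Boundary ∂_1: C_1 → C_0 sends each edge [p,q] (with p < q) to q − p. For instance
  ∂eh = h − e.
The resulting 9×16 matrix has rank 8, and its Smith normal form has invariant factors (1,1,1,1,1,1,1,1).

Boundary ∂_2: C_2 → C_1 acts by ∂[p,q,r] = [q,r] − [p,r] + [p,q]. For instance
  ∂ace = ce − ae + ac,
  ∂cde = de − ce + cd.
The resulting 16×5 matrix has rank 5, and its Smith normal form has invariant factors (1,1,1,1,1).

Reading off H_k = ker ∂_k / im ∂_{k+1}:

  H_0: rank C_0 − rank ∂_1 = 9 − 8 = 1, and the invariant factors of ∂_1 are all 1, so H_0 = Z.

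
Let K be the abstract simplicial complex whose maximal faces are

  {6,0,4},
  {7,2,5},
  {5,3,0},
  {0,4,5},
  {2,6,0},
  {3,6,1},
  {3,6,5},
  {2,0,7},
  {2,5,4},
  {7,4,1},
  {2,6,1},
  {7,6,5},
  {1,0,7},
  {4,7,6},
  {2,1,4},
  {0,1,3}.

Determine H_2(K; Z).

H_2 = Z.

Fix the vertex order 0 < 1 < 2 < 3 < 4 < 5 < 6 < 7 and write every simplex with vertices in increasing order. Then dim K = 2 and the simplices of K are:

  0-simplices (8): [0], [1], [2], [3], [4], [5], [6], [7]
  1-simplices (24): (24 of them)
  2-simplices (16): [0,1,3], [0,1,7], [0,2,6], [0,2,7], [0,3,5], [0,4,5], [0,4,6], [1,2,4], [1,2,6], [1,3,6], [1,4,7], [2,4,5], [2,5,7], [3,5,6], [4,6,7], [5,6,7]

Hence C_0 ≅ Z^8, C_1 ≅ Z^24, C_2 ≅ Z^16.

∂_1: C_1 → C_0 maps an edge to its endpoints' difference, ∂[p,q] = q − p. For instance
  ∂[0,4] = [4] − [0].
The resulting 8×24 matrix has rank 7, and its Smith normal form has invariant factors (1,1,1,1,1,1,1).

Boundary ∂_2: C_2 → C_1 maps a triangle to the signed sum of its edges. For instance
  ∂[0,4,6] = [4,6] − [0,6] + [0,4],
  ∂[0,3,5] = [3,5] − [0,5] + [0,3].
This gives a 24×16 integer matrix of rank 15; reducing to Smith normal form yields diagonal entries (1,1,1,1,1,1,1,1,1,1,1,1,1,1,1).

From H_k ≅ ker(∂_k) / im(∂_{k+1}) we obtain:

  H_2: rank ker ∂_2 − rank ∂_3 = (16 − 15) − 0 = 1, and there is no ∂_3, so H_2 ≅ Z.

(K is a triangulation of the torus T^2.)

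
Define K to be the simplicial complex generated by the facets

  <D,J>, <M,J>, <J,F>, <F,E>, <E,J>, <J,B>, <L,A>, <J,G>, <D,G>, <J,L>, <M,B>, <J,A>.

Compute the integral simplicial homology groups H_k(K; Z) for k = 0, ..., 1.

H_0 ≅ Z,  H_1 ≅ Z^4.

We work with the vertex ordering A < B < D < E < F < G < J < L < M. The simplices of K, each written with vertices in increasing order, are:

  0-simplices (9): A, B, D, E, F, G, J, L, M
  1-simplices (12): AJ, AL, BJ, BM, DG, DJ, EF, EJ, FJ, GJ, JL, JM

giving chain groups C_0 ≅ Z^9, C_1 ≅ Z^12.

The boundary map ∂_1: C_1 → C_0 sends each edge [p,q] (with p < q) to q − p.
The resulting 9×12 matrix has rank 8, and its Smith normal form has invariant factors (1,1,1,1,1,1,1,1).

Reading off H_k = ker ∂_k / im ∂_{k+1}:

  H_0: rank C_0 − rank ∂_1 = 9 − 8 = 1, and the invariant factors of ∂_1 are all 1, so H_0 ≅ Z.
  H_1: rank ker ∂_1 − rank ∂_2 = (12 − 8) − 0 = 4, and there is no ∂_2, so H_1 ≅ Z^4.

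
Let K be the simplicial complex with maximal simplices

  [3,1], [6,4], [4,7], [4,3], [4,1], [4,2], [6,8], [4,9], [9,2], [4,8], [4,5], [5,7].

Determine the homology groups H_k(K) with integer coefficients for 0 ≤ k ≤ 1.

H_0 = Z,  H_1 = Z^4.

We work with the vertex ordering 1 < 2 < 3 < 4 < 5 < 6 < 7 < 8 < 9. The simplices of K, each written with vertices in increasing order, are:

  0-simplices (9): [1], [2], [3], [4], [5], [6], [7], [8], [9]
  1-simplices (12): [1,3], [1,4], [2,4], [2,9], [3,4], [4,5], [4,6], [4,7], [4,8], [4,9], [5,7], [6,8]

so the chain groups are C_0 ≅ Z^9, C_1 ≅ Z^12.

The boundary map ∂_1: C_1 → C_0 maps an edge to its endpoints' difference, ∂[p,q] = q − p. For instance
  ∂[4,6] = [6] − [4].
This gives a 9×12 integer matrix of rank 8; reducing to Smith normal form yields diagonal entries (1,1,1,1,1,1,1,1).

Computing H_k = (kernel of ∂_k) / (image of ∂_{k+1}):

  H_0: rank C_0 − rank ∂_1 = 9 − 8 = 1, and the invariant factors of ∂_1 are all 1, so H_0 = Z.
  H_1: rank ker ∂_1 − rank ∂_2 = (12 − 8) − 0 = 4, and there is no ∂_2, so H_1 = Z^4.

As a check, the Euler characteristic is 9 − 12 = -3, which agrees with 1 − 4 = -3.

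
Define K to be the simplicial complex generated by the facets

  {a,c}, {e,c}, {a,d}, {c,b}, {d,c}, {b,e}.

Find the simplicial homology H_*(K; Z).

K has 5 vertices, 6 edges.
rank ∂_0 = 0, rank ∂_1 = 4 ⇒ b_0 = 5 − 0 − 4 = 1; all invariant factors of ∂_1 are 1 so no torsion. So H_0 = Z.
rank ∂_1 = 4, rank ∂_2 = 0 ⇒ b_1 = 6 − 4 − 0 = 2. So H_1 = Z^2.

H_0 ≅ Z,  H_1 ≅ Z^2.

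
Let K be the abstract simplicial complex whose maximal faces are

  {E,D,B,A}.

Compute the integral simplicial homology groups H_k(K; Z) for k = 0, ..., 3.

We work with the vertex ordering A < B < D < E. The simplices of K, each written with vertices in increasing order, are:

  0-simplices (4): A, B, D, E
  1-simplices (6): AB, AD, AE, BD, BE, DE
  2-simplices (4): ABD, ABE, ADE, BDE
  3-simplices (1): ABDE

so the chain groups are C_0 ≅ Z^4, C_1 ≅ Z^6, C_2 ≅ Z^4, C_3 ≅ Z^1.

The boundary map ∂_1: C_1 → C_0 is given by ∂[p,q] = [q] − [p].
As a 4×6 matrix over Z this has rank 3, with invariant factors (1,1,1).

Boundary ∂_2: C_2 → C_1 acts by ∂[p,q,r] = [q,r] − [p,r] + [p,q]. For instance
  ∂ABE = BE − AE + AB,
  ∂ABD = BD − AD + AB.
The 6×4 boundary matrix has rank 3 and Smith normal form diag(1,1,1).

The boundary map ∂_3: C_3 → C_2 sends each 3-simplex σ to the alternating sum Σ_i (−1)^i (σ with its i-th vertex removed). For instance
  ∂ABDE = BDE − ADE + ABE − ABD.
This gives a 4×1 integer matrix of rank 1; reducing to Smith normal form yields diagonal entries (1).

Now H_k = ker ∂_k / im ∂_{k+1}, so:

  H_0: rank C_0 − rank ∂_1 = 4 − 3 = 1, and the invariant factors of ∂_1 are all 1, so H_0 ≅ Z.
  H_1: rank ker ∂_1 − rank ∂_2 = (6 − 3) − 3 = 0, and the invariant factors of ∂_2 are all 1, so H_1 ≅ 0.
  H_2: rank ker ∂_2 − rank ∂_3 = (4 − 3) − 1 = 0, and the invariant factors of ∂_3 are all 1, so H_2 ≅ 0.
  H_3: rank ker ∂_3 − rank ∂_4 = (1 − 1) − 0 = 0, and there is no ∂_4, so H_3 ≅ 0.

As a check, the Euler characteristic is 4 − 6 + 4 − 1 = 1, which agrees with 1 − 0 + 0 − 0 = 1.
(K is a triangulation of the 3-simplex.)

H_0 ≅ Z,  H_1 = 0,  H_2 = 0,  H_3 = 0.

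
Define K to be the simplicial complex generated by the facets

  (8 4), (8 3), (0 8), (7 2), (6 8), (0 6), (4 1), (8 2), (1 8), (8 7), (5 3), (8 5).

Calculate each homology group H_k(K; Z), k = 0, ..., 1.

H_0 ≅ Z,  H_1 ≅ Z^4.

Fix the vertex order 0 < 1 < 2 < 3 < 4 < 5 < 6 < 7 < 8 and write every simplex with vertices in increasing order. Then dim K = 1 and the simplices of K are:

  0-simplices (9): [0], [1], [2], [3], [4], [5], [6], [7], [8]
  1-simplices (12): [0,6], [0,8], [1,4], [1,8], [2,7], [2,8], [3,5], [3,8], [4,8], [5,8], [6,8], [7,8]

Hence C_0 ≅ Z^9, C_1 ≅ Z^12.

Boundary ∂_1: C_1 → C_0 sends each edge [p,q] (with p < q) to q − p.
The resulting 9×12 matrix has rank 8, and its Smith normal form has invariant factors (1,1,1,1,1,1,1,1).

Now H_k = ker ∂_k / im ∂_{k+1}, so:

  H_0: rank C_0 − rank ∂_1 = 9 − 8 = 1, and the invariant factors of ∂_1 are all 1, so H_0 ≅ Z.
  H_1: rank ker ∂_1 − rank ∂_2 = (12 − 8) − 0 = 4, and there is no ∂_2, so H_1 ≅ Z^4.

(K is a triangulation of a wedge of 4 circles.)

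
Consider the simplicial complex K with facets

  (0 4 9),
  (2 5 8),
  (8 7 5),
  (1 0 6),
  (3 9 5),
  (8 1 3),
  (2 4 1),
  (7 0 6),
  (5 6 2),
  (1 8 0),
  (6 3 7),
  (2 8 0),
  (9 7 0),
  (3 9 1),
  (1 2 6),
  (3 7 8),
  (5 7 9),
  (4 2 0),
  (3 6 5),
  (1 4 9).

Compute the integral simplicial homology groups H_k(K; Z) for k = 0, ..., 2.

Take the total order 0 < 1 < 2 < 3 < 4 < 5 < 6 < 7 < 8 < 9 on the vertex set. Then K (dimension 2) consists of the simplices:

  0-simplices (10): [0], [1], [2], [3], [4], [5], [6], [7], [8], [9]
  1-simplices (30): (30 of them)
  2-simplices (20): (20 of them)

Hence C_0 ≅ Z^10, C_1 ≅ Z^30, C_2 ≅ Z^20.

Boundary ∂_1: C_1 → C_0 is given by ∂[p,q] = [q] − [p]. For instance
  ∂[7,9] = [9] − [7].
The 10×30 boundary matrix has rank 9 and Smith normal form diag(1,1,1,1,1,1,1,1,1).

∂_2: C_2 → C_1 acts by ∂[p,q,r] = [q,r] − [p,r] + [p,q]. For instance
  ∂[0,7,9] = [7,9] − [0,9] + [0,7],
  ∂[3,5,6] = [5,6] − [3,6] + [3,5].
This gives a 30×20 integer matrix of rank 20; reducing to Smith normal form yields diagonal entries (1,1,1,1,1,1,1,1,1,1,1,1,1,1,1,1,1,1,1,2).

Now H_k = ker ∂_k / im ∂_{k+1}, so:

  H_0: rank C_0 − rank ∂_1 = 10 − 9 = 1, and the invariant factors of ∂_1 are all 1, so H_0 = Z.
  H_1: rank ker ∂_1 − rank ∂_2 = (30 − 9) − 20 = 1, and ∂_2 has invariant factor 2 > 1, so H_1 = Z ⊕ Z/2Z.
  H_2: rank ker ∂_2 − rank ∂_3 = (20 − 20) − 0 = 0, and there is no ∂_3, so H_2 = 0.

As a check, the Euler characteristic is 10 − 30 + 20 = 0, which agrees with 1 − 1 + 0 = 0.

H_0 ≅ Z,  H_1 ≅ Z ⊕ Z/2Z,  H_2 = 0.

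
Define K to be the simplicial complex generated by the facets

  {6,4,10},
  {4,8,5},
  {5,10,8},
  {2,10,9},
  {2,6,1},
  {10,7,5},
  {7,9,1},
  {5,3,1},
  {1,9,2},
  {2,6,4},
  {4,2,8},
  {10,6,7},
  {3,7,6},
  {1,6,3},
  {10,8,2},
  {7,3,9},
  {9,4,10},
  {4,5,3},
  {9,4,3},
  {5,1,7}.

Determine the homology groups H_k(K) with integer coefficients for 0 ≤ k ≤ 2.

H_0 ≅ Z,  H_1 ≅ Z ⊕ Z/2,  H_2 = 0.

Fix the vertex order 1 < 2 < 3 < 4 < 5 < 6 < 7 < 8 < 9 < 10 and write every simplex with vertices in increasing order. Then dim K = 2 and the simplices of K are:

  0-simplices (10): [1], [2], [3], [4], [5], [6], [7], [8], [9], [10]
  1-simplices (30): (30 of them)
  2-simplices (20): (20 of them)

giving chain groups C_0 ≅ Z^10, C_1 ≅ Z^30, C_2 ≅ Z^20.

∂_1: C_1 → C_0 maps an edge to its endpoints' difference, ∂[p,q] = q − p. For instance
  ∂[2,9] = [9] − [2].
As a 10×30 matrix over Z this has rank 9, with invariant factors (1,1,1,1,1,1,1,1,1).

Boundary ∂_2: C_2 → C_1 maps a triangle to the signed sum of its edges. For instance
  ∂[3,4,9] = [4,9] − [3,9] + [3,4],
  ∂[3,4,5] = [4,5] − [3,5] + [3,4].
As a 30×20 matrix over Z this has rank 20, with invariant factors (1,1,1,1,1,1,1,1,1,1,1,1,1,1,1,1,1,1,1,2).

Now H_k = ker ∂_k / im ∂_{k+1}, so:

  H_0: rank C_0 − rank ∂_1 = 10 − 9 = 1, and the invariant factors of ∂_1 are all 1, so H_0 = Z.
  H_1: rank ker ∂_1 − rank ∂_2 = (30 − 9) − 20 = 1, and ∂_2 has invariant factor 2 > 1, so H_1 = Z ⊕ Z/2.
  H_2: rank ker ∂_2 − rank ∂_3 = (20 − 20) − 0 = 0, and there is no ∂_3, so H_2 = 0.

As a check, the Euler characteristic is 10 − 30 + 20 = 0, which agrees with 1 − 1 + 0 = 0.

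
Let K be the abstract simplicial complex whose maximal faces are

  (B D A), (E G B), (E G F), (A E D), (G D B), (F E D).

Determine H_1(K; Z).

H_1 = Z.

K has 6 vertices, 12 edges, 6 triangles.
rank ∂_1 = 5, rank ∂_2 = 6 ⇒ b_1 = 12 − 5 − 6 = 1; all invariant factors of ∂_2 are 1 so no torsion. So H_1 ≅ Z.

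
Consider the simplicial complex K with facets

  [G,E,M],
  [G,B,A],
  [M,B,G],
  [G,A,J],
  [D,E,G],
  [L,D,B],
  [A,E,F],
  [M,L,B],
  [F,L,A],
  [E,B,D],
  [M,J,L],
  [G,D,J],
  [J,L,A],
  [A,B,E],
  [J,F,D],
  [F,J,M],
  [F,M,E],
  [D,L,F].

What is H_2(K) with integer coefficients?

Order the vertices as A < B < D < E < F < G < J < L < M. Listing each simplex with vertices in this order, K has dimension 2 with simplices:

  0-simplices (9): A, B, D, E, F, G, J, L, M
  1-simplices (27): AB, AE, AF, AG, AJ, AL, BD, BE, BG, BL, BM, DE, DF, DG, DJ, DL, EF, EG, EM, FJ, FL, FM, GJ, GM, JL, JM, LM
  2-simplices (18): ABE, ABG, AEF, AFL, AGJ, AJL, BDE, BDL, BGM, BLM, DEG, DFJ, DFL, DGJ, EFM, EGM, FJM, JLM

Hence C_0 ≅ Z^9, C_1 ≅ Z^27, C_2 ≅ Z^18.

∂_1: C_1 → C_0 is given by ∂[p,q] = [q] − [p].
As a 9×27 matrix over Z this has rank 8, with invariant factors (1,1,1,1,1,1,1,1).

Boundary ∂_2: C_2 → C_1 maps a triangle to the signed sum of its edges. For instance
  ∂FJM = JM − FM + FJ,
  ∂AJL = JL − AL + AJ.
This gives a 27×18 integer matrix of rank 18; reducing to Smith normal form yields diagonal entries (1,1,1,1,1,1,1,1,1,1,1,1,1,1,1,1,1,2).

Now H_k = ker ∂_k / im ∂_{k+1}, so:

  H_2: rank ker ∂_2 − rank ∂_3 = (18 − 18) − 0 = 0, and there is no ∂_3, so H_2 ≅ 0.

H_2 = 0.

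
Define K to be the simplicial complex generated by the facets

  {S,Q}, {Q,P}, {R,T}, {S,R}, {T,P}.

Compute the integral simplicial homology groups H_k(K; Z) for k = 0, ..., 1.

H_0 = Z,  H_1 = Z.

We work with the vertex ordering P < Q < R < S < T. The simplices of K, each written with vertices in increasing order, are:

  0-simplices (5): P, Q, R, S, T
  1-simplices (5): PQ, PT, QS, RS, RT

Hence C_0 ≅ Z^5, C_1 ≅ Z^5.

∂_1: C_1 → C_0 sends each edge [p,q] (with p < q) to q − p.
The 5×5 boundary matrix has rank 4 and Smith normal form diag(1,1,1,1).

Now H_k = ker ∂_k / im ∂_{k+1}, so:

  H_0: rank C_0 − rank ∂_1 = 5 − 4 = 1, and the invariant factors of ∂_1 are all 1, so H_0 = Z.
  H_1: rank ker ∂_1 − rank ∂_2 = (5 − 4) − 0 = 1, and there is no ∂_2, so H_1 = Z.

As a check, the Euler characteristic is 5 − 5 = 0, which agrees with 1 − 1 = 0.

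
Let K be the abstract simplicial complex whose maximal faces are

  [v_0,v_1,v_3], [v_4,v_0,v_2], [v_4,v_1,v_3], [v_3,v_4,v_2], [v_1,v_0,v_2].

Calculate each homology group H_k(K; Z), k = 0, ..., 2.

H_0 = Z,  H_1 = Z,  H_2 = 0.

We work with the vertex ordering v_0 < v_1 < v_2 < v_3 < v_4. The simplices of K, each written with vertices in increasing order, are:

  0-simplices (5): [v_0], [v_1], [v_2], [v_3], [v_4]
  1-simplices (10): [v_0,v_1], [v_0,v_2], [v_0,v_3], [v_0,v_4], [v_1,v_2], [v_1,v_3], [v_1,v_4], [v_2,v_3], [v_2,v_4], [v_3,v_4]
  2-simplices (5): [v_0,v_1,v_2], [v_0,v_1,v_3], [v_0,v_2,v_4], [v_1,v_3,v_4], [v_2,v_3,v_4]

Hence C_0 ≅ Z^5, C_1 ≅ Z^10, C_2 ≅ Z^5.

The boundary map ∂_1: C_1 → C_0 is given by ∂[p,q] = [q] − [p]. For instance
  ∂[v_1,v_4] = [v_4] − [v_1].
The resulting 5×10 matrix has rank 4, and its Smith normal form has invariant factors (1,1,1,1).

Boundary ∂_2: C_2 → C_1 acts by ∂[p,q,r] = [q,r] − [p,r] + [p,q]. For instance
  ∂[v_2,v_3,v_4] = [v_3,v_4] − [v_2,v_4] + [v_2,v_3],
  ∂[v_0,v_1,v_2] = [v_1,v_2] − [v_0,v_2] + [v_0,v_1].
The 10×5 boundary matrix has rank 5 and Smith normal form diag(1,1,1,1,1).

Computing H_k = (kernel of ∂_k) / (image of ∂_{k+1}):

  H_0: rank C_0 − rank ∂_1 = 5 − 4 = 1, and the invariant factors of ∂_1 are all 1, so H_0 = Z.
  H_1: rank ker ∂_1 − rank ∂_2 = (10 − 4) − 5 = 1, and the invariant factors of ∂_2 are all 1, so H_1 = Z.
  H_2: rank ker ∂_2 − rank ∂_3 = (5 − 5) − 0 = 0, and there is no ∂_3, so H_2 = 0.

As a check, the Euler characteristic is 5 − 10 + 5 = 0, which agrees with 1 − 1 + 0 = 0.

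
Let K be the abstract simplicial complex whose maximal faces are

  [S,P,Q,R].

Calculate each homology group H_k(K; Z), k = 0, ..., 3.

H_0 = Z,  H_1 = 0,  H_2 = 0,  H_3 = 0.

We work with the vertex ordering P < Q < R < S. The simplices of K, each written with vertices in increasing order, are:

  0-simplices (4): P, Q, R, S
  1-simplices (6): PQ, PR, PS, QR, QS, RS
  2-simplices (4): PQR, PQS, PRS, QRS
  3-simplices (1): PQRS

Hence C_0 ≅ Z^4, C_1 ≅ Z^6, C_2 ≅ Z^4, C_3 ≅ Z^1.

∂_1: C_1 → C_0 maps an edge to its endpoints' difference, ∂[p,q] = q − p. For instance
  ∂QR = R − Q.
As a 4×6 matrix over Z this has rank 3, with invariant factors (1,1,1).

The boundary map ∂_2: C_2 → C_1 maps a triangle to the signed sum of its edges. For instance
  ∂QRS = RS − QS + QR,
  ∂PQR = QR − PR + PQ.
This gives a 6×4 integer matrix of rank 3; reducing to Smith normal form yields diagonal entries (1,1,1).

∂_3: C_3 → C_2 sends each 3-simplex σ to the alternating sum Σ_i (−1)^i (σ with its i-th vertex removed). For instance
  ∂PQRS = QRS − PRS + PQS − PQR.
This gives a 4×1 integer matrix of rank 1; reducing to Smith normal form yields diagonal entries (1).

Reading off H_k = ker ∂_k / im ∂_{k+1}:

  H_0: rank C_0 − rank ∂_1 = 4 − 3 = 1, and the invariant factors of ∂_1 are all 1, so H_0 ≅ Z.
  H_1: rank ker ∂_1 − rank ∂_2 = (6 − 3) − 3 = 0, and the invariant factors of ∂_2 are all 1, so H_1 ≅ 0.
  H_2: rank ker ∂_2 − rank ∂_3 = (4 − 3) − 1 = 0, and the invariant factors of ∂_3 are all 1, so H_2 ≅ 0.
  H_3: rank ker ∂_3 − rank ∂_4 = (1 − 1) − 0 = 0, and there is no ∂_4, so H_3 ≅ 0.

As a check, the Euler characteristic is 4 − 6 + 4 − 1 = 1, which agrees with 1 − 0 + 0 − 0 = 1.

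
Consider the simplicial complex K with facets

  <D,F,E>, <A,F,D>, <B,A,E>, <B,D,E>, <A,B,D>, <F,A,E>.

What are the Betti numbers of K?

b_0 = 1, b_1 = 0, b_2 = 1.

Fix the vertex order A < B < D < E < F and write every simplex with vertices in increasing order. Then dim K = 2 and the simplices of K are:

  0-simplices (5): A, B, D, E, F
  1-simplices (9): AB, AD, AE, AF, BD, BE, DE, DF, EF
  2-simplices (6): ABD, ABE, ADF, AEF, BDE, DEF

so the chain groups are C_0 ≅ Z^5, C_1 ≅ Z^9, C_2 ≅ Z^6.

Boundary ∂_1: C_1 → C_0 maps an edge to its endpoints' difference, ∂[p,q] = q − p. For instance
  ∂BD = D − B.
As a 5×9 matrix over Z this has rank 4, with invariant factors (1,1,1,1).

∂_2: C_2 → C_1 maps a triangle to the signed sum of its edges. For instance
  ∂AEF = EF − AF + AE,
  ∂ADF = DF − AF + AD.
The 9×6 boundary matrix has rank 5 and Smith normal form diag(1,1,1,1,1).

Computing H_k = (kernel of ∂_k) / (image of ∂_{k+1}):

  H_0: rank C_0 − rank ∂_1 = 5 − 4 = 1, and the invariant factors of ∂_1 are all 1, so H_0 = Z.
  H_1: rank ker ∂_1 − rank ∂_2 = (9 − 4) − 5 = 0, and the invariant factors of ∂_2 are all 1, so H_1 = 0.
  H_2: rank ker ∂_2 − rank ∂_3 = (6 − 5) − 0 = 1, and there is no ∂_3, so H_2 = Z.

Hence the Betti numbers are b_0 = 1, b_1 = 0, b_2 = 1.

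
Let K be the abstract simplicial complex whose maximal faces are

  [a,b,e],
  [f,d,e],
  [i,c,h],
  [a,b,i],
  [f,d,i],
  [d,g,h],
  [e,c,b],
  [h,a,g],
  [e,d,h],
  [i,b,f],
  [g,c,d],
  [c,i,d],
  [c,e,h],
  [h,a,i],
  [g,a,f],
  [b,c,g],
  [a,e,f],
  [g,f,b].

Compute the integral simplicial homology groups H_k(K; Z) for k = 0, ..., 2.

Fix the vertex order a < b < c < d < e < f < g < h < i and write every simplex with vertices in increasing order. Then dim K = 2 and the simplices of K are:

  0-simplices (9): a, b, c, d, e, f, g, h, i
  1-simplices (27): ab, ae, af, ag, ah, ai, bc, be, bf, bg, bi, cd, ce, cg, ch, ci, de, df, dg, dh, di, ef, eh, fg, fi, gh, hi
  2-simplices (18): abe, abi, aef, afg, agh, ahi, bce, bcg, bfg, bfi, cdg, cdi, ceh, chi, def, deh, dfi, dgh

giving chain groups C_0 ≅ Z^9, C_1 ≅ Z^27, C_2 ≅ Z^18.

Boundary ∂_1: C_1 → C_0 maps an edge to its endpoints' difference, ∂[p,q] = q − p. For instance
  ∂bc = c − b.
This gives a 9×27 integer matrix of rank 8; reducing to Smith normal form yields diagonal entries (1,1,1,1,1,1,1,1).

∂_2: C_2 → C_1 maps a triangle to the signed sum of its edges. For instance
  ∂agh = gh − ah + ag,
  ∂dfi = fi − di + df.
This gives a 27×18 integer matrix of rank 18; reducing to Smith normal form yields diagonal entries (1,1,1,1,1,1,1,1,1,1,1,1,1,1,1,1,1,2).

Now H_k = ker ∂_k / im ∂_{k+1}, so:

  H_0: rank C_0 − rank ∂_1 = 9 − 8 = 1, and the invariant factors of ∂_1 are all 1, so H_0 ≅ Z.
  H_1: rank ker ∂_1 − rank ∂_2 = (27 − 8) − 18 = 1, and ∂_2 has invariant factor 2 > 1, so H_1 ≅ Z ⊕ Z/2Z.
  H_2: rank ker ∂_2 − rank ∂_3 = (18 − 18) − 0 = 0, and there is no ∂_3, so H_2 ≅ 0.

H_0 = Z,  H_1 = Z ⊕ Z/2Z,  H_2 = 0.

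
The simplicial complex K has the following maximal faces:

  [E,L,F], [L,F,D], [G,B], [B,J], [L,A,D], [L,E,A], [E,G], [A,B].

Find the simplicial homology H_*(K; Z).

Fix the vertex order A < B < D < E < F < G < J < L and write every simplex with vertices in increasing order. Then dim K = 2 and the simplices of K are:

  0-simplices (8): A, B, D, E, F, G, J, L
  1-simplices (12): AB, AD, AE, AL, BG, BJ, DF, DL, EF, EG, EL, FL
  2-simplices (4): ADL, AEL, DFL, EFL

so the chain groups are C_0 ≅ Z^8, C_1 ≅ Z^12, C_2 ≅ Z^4.

Boundary ∂_1: C_1 → C_0 sends each edge [p,q] (with p < q) to q − p.
The resulting 8×12 matrix has rank 7, and its Smith normal form has invariant factors (1,1,1,1,1,1,1).

Boundary ∂_2: C_2 → C_1 maps a triangle to the signed sum of its edges. For instance
  ∂DFL = FL − DL + DF,
  ∂ADL = DL − AL + AD.
As a 12×4 matrix over Z this has rank 4, with invariant factors (1,1,1,1).

Reading off H_k = ker ∂_k / im ∂_{k+1}:

  H_0: rank C_0 − rank ∂_1 = 8 − 7 = 1, and the invariant factors of ∂_1 are all 1, so H_0 ≅ Z.
  H_1: rank ker ∂_1 − rank ∂_2 = (12 − 7) − 4 = 1, and the invariant factors of ∂_2 are all 1, so H_1 ≅ Z.
  H_2: rank ker ∂_2 − rank ∂_3 = (4 − 4) − 0 = 0, and there is no ∂_3, so H_2 ≅ 0.

H_0 = Z,  H_1 = Z,  H_2 = 0.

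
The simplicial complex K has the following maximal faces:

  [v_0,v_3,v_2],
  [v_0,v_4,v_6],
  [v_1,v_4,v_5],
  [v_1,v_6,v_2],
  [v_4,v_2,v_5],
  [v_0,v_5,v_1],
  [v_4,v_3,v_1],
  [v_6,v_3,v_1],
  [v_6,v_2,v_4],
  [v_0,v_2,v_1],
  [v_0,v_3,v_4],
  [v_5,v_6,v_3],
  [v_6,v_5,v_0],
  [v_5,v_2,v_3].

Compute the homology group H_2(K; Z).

H_2 = Z.

K has 7 vertices, 21 edges, 14 triangles.
rank ∂_2 = 13, rank ∂_3 = 0 ⇒ b_2 = 14 − 13 − 0 = 1. So H_2 ≅ Z.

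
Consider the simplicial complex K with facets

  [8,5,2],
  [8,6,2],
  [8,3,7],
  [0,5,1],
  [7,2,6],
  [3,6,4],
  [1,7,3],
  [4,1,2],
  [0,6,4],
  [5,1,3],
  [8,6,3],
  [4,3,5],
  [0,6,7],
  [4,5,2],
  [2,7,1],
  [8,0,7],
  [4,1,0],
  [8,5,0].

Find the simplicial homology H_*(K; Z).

K has 9 vertices, 27 edges, 18 triangles.
rank ∂_0 = 0, rank ∂_1 = 8 ⇒ b_0 = 9 − 0 − 8 = 1; all invariant factors of ∂_1 are 1 so no torsion. So H_0 ≅ Z.
rank ∂_1 = 8, rank ∂_2 = 18 ⇒ b_1 = 27 − 8 − 18 = 1; ∂_2 has invariant factor(s) [2] giving torsion. So H_1 ≅ Z ⊕ Z/2Z.
rank ∂_2 = 18, rank ∂_3 = 0 ⇒ b_2 = 18 − 18 − 0 = 0. So H_2 ≅ 0.

H_0 ≅ Z,  H_1 ≅ Z ⊕ Z/2Z,  H_2 = 0.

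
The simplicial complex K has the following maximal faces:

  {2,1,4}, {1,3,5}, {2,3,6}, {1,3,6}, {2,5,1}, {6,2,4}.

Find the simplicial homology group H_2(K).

H_2 = 0.

K has 6 vertices, 12 edges, 6 triangles.
rank ∂_2 = 6, rank ∂_3 = 0 ⇒ b_2 = 6 − 6 − 0 = 0. So H_2 = 0.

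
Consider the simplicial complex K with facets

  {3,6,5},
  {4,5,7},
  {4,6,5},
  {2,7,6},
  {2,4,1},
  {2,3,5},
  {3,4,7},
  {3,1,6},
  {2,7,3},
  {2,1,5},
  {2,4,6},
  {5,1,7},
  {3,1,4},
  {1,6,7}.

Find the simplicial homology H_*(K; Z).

Fix the vertex order 1 < 2 < 3 < 4 < 5 < 6 < 7 and write every simplex with vertices in increasing order. Then dim K = 2 and the simplices of K are:

  0-simplices (7): [1], [2], [3], [4], [5], [6], [7]
  1-simplices (21): [1,2], [1,3], [1,4], [1,5], [1,6], [1,7], [2,3], [2,4], [2,5], [2,6], [2,7], [3,4], [3,5], [3,6], [3,7], [4,5], [4,6], [4,7], [5,6], [5,7], [6,7]
  2-simplices (14): [1,2,4], [1,2,5], [1,3,4], [1,3,6], [1,5,7], [1,6,7], [2,3,5], [2,3,7], [2,4,6], [2,6,7], [3,4,7], [3,5,6], [4,5,6], [4,5,7]

giving chain groups C_0 ≅ Z^7, C_1 ≅ Z^21, C_2 ≅ Z^14.

∂_1: C_1 → C_0 is given by ∂[p,q] = [q] − [p]. For instance
  ∂[1,6] = [6] − [1].
The 7×21 boundary matrix has rank 6 and Smith normal form diag(1,1,1,1,1,1).

∂_2: C_2 → C_1 sends each 2-simplex [p,q,r] to [q,r] − [p,r] + [p,q]. For instance
  ∂[2,3,5] = [3,5] − [2,5] + [2,3],
  ∂[3,5,6] = [5,6] − [3,6] + [3,5].
This gives a 21×14 integer matrix of rank 13; reducing to Smith normal form yields diagonal entries (1,1,1,1,1,1,1,1,1,1,1,1,1).

Now H_k = ker ∂_k / im ∂_{k+1}, so:

  H_0: rank C_0 − rank ∂_1 = 7 − 6 = 1, and the invariant factors of ∂_1 are all 1, so H_0 = Z.
  H_1: rank ker ∂_1 − rank ∂_2 = (21 − 6) − 13 = 2, and the invariant factors of ∂_2 are all 1, so H_1 = Z^2.
  H_2: rank ker ∂_2 − rank ∂_3 = (14 − 13) − 0 = 1, and there is no ∂_3, so H_2 = Z.

As a check, the Euler characteristic is 7 − 21 + 14 = 0, which agrees with 1 − 2 + 1 = 0.

H_0 = Z,  H_1 = Z^2,  H_2 = Z.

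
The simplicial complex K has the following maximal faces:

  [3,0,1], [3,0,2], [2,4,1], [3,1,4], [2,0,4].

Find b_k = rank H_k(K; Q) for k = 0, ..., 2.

b_0 = 1, b_1 = 1, b_2 = 0.

We work with the vertex ordering 0 < 1 < 2 < 3 < 4. The simplices of K, each written with vertices in increasing order, are:

  0-simplices (5): [0], [1], [2], [3], [4]
  1-simplices (10): [0,1], [0,2], [0,3], [0,4], [1,2], [1,3], [1,4], [2,3], [2,4], [3,4]
  2-simplices (5): [0,1,3], [0,2,3], [0,2,4], [1,2,4], [1,3,4]

giving chain groups C_0 ≅ Z^5, C_1 ≅ Z^10, C_2 ≅ Z^5.

∂_1: C_1 → C_0 is given by ∂[p,q] = [q] − [p].
The resulting 5×10 matrix has rank 4, and its Smith normal form has invariant factors (1,1,1,1).

∂_2: C_2 → C_1 acts by ∂[p,q,r] = [q,r] − [p,r] + [p,q]. For instance
  ∂[1,3,4] = [3,4] − [1,4] + [1,3],
  ∂[0,2,3] = [2,3] − [0,3] + [0,2].
This gives a 10×5 integer matrix of rank 5; reducing to Smith normal form yields diagonal entries (1,1,1,1,1).

Now H_k = ker ∂_k / im ∂_{k+1}, so:

  H_0: rank C_0 − rank ∂_1 = 5 − 4 = 1, and the invariant factors of ∂_1 are all 1, so H_0 = Z.
  H_1: rank ker ∂_1 − rank ∂_2 = (10 − 4) − 5 = 1, and the invariant factors of ∂_2 are all 1, so H_1 = Z.
  H_2: rank ker ∂_2 − rank ∂_3 = (5 − 5) − 0 = 0, and there is no ∂_3, so H_2 = 0.

Hence the Betti numbers are b_0 = 1, b_1 = 1, b_2 = 0.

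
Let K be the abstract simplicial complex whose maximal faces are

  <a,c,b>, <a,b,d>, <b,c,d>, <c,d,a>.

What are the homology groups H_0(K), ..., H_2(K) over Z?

Fix the vertex order a < b < c < d and write every simplex with vertices in increasing order. Then dim K = 2 and the simplices of K are:

  0-simplices (4): a, b, c, d
  1-simplices (6): ab, ac, ad, bc, bd, cd
  2-simplices (4): abc, abd, acd, bcd

so the chain groups are C_0 ≅ Z^4, C_1 ≅ Z^6, C_2 ≅ Z^4.

∂_1: C_1 → C_0 is given by ∂[p,q] = [q] − [p].
The resulting 4×6 matrix has rank 3, and its Smith normal form has invariant factors (1,1,1).

∂_2: C_2 → C_1 maps a triangle to the signed sum of its edges. For instance
  ∂abd = bd − ad + ab,
  ∂bcd = cd − bd + bc.
The resulting 6×4 matrix has rank 3, and its Smith normal form has invariant factors (1,1,1).

Reading off H_k = ker ∂_k / im ∂_{k+1}:

  H_0: rank C_0 − rank ∂_1 = 4 − 3 = 1, and the invariant factors of ∂_1 are all 1, so H_0 ≅ Z.
  H_1: rank ker ∂_1 − rank ∂_2 = (6 − 3) − 3 = 0, and the invariant factors of ∂_2 are all 1, so H_1 ≅ 0.
  H_2: rank ker ∂_2 − rank ∂_3 = (4 − 3) − 0 = 1, and there is no ∂_3, so H_2 ≅ Z.

(K is a triangulation of the 2-sphere S^2.)

H_0 = Z,  H_1 = 0,  H_2 = Z.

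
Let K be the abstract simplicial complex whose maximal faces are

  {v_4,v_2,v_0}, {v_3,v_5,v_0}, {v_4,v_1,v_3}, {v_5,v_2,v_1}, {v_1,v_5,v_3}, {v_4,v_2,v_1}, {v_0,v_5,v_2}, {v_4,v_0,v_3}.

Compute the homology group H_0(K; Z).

Order the vertices as v_0 < v_1 < v_2 < v_3 < v_4 < v_5. Listing each simplex with vertices in this order, K has dimension 2 with simplices:

  0-simplices (6): [v_0], [v_1], [v_2], [v_3], [v_4], [v_5]
  1-simplices (12): [v_0,v_2], [v_0,v_3], [v_0,v_4], [v_0,v_5], [v_1,v_2], [v_1,v_3], [v_1,v_4], [v_1,v_5], [v_2,v_4], [v_2,v_5], [v_3,v_4], [v_3,v_5]
  2-simplices (8): [v_0,v_2,v_4], [v_0,v_2,v_5], [v_0,v_3,v_4], [v_0,v_3,v_5], [v_1,v_2,v_4], [v_1,v_2,v_5], [v_1,v_3,v_4], [v_1,v_3,v_5]

so the chain groups are C_0 ≅ Z^6, C_1 ≅ Z^12, C_2 ≅ Z^8.

Boundary ∂_1: C_1 → C_0 is given by ∂[p,q] = [q] − [p].
This gives a 6×12 integer matrix of rank 5; reducing to Smith normal form yields diagonal entries (1,1,1,1,1).

Boundary ∂_2: C_2 → C_1 maps a triangle to the signed sum of its edges. For instance
  ∂[v_1,v_2,v_4] = [v_2,v_4] − [v_1,v_4] + [v_1,v_2],
  ∂[v_0,v_2,v_5] = [v_2,v_5] − [v_0,v_5] + [v_0,v_2].
The 12×8 boundary matrix has rank 7 and Smith normal form diag(1,1,1,1,1,1,1).

Computing H_k = (kernel of ∂_k) / (image of ∂_{k+1}):

  H_0: rank C_0 − rank ∂_1 = 6 − 5 = 1, and the invariant factors of ∂_1 are all 1, so H_0 ≅ Z.

H_0 ≅ Z.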